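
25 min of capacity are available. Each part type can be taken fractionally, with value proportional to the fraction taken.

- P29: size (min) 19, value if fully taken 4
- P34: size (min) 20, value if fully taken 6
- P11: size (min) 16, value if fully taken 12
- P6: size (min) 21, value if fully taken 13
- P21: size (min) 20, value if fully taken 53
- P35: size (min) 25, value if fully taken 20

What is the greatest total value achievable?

57

Rank by value-to-size ratio: P21 53/20≈2.65, P35 20/25≈0.8, P11 12/16≈0.75, P6 13/21≈0.619, P34 6/20≈0.3, P29 4/19≈0.211.
P21: take in full, 20 min for value 53 ; 5 left.
Only 5 min remain; take 5/25 of P35 for value 20×5/25 = 4.
Total value = 57.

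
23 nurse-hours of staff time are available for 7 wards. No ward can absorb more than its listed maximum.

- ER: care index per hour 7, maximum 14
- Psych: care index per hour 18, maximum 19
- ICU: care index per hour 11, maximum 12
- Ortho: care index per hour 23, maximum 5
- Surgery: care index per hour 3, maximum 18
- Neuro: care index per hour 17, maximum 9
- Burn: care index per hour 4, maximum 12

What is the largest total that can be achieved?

439

Rank by care index per hour: Ortho 23 > Psych 18 > Neuro 17 > ICU 11 > ER 7 > Burn 4 > Surgery 3.
Ortho takes 5 to reach its cap of 5 → 18 left.
Psych: +18 (room for 19) → 18. Pool exhausted.
Total = 18×18 + 23×5 = 439.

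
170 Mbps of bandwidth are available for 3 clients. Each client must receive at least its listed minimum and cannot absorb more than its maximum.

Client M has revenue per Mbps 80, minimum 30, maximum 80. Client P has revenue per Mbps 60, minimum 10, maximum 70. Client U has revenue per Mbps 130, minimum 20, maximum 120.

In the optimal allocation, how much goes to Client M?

Meeting every minimum uses 30+10+20 = 60 Mbps, leaving 110.
Rank by revenue per Mbps: Client U 130 > Client M 80 > Client P 60.
Give Client U 100 more to hit its cap of 120 — 10 left.
Client M: +10 (room for 50) → 40. Pool exhausted.

40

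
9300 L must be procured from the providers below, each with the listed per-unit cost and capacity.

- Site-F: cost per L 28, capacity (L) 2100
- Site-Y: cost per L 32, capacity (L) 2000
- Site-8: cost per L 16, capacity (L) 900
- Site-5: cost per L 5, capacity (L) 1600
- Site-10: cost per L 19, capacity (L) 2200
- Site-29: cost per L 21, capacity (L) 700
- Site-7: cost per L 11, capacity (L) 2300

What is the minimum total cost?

Cheapest first:
Site-5 (5): use full 1600 — 7700 L to go.
Take 2300 from Site-7 at 11 — need 5400 more.
Take 900 from Site-8 at 16 — need 4500 more.
Site-10 at 19: take all 2200 L — 2300 still needed.
Site-29 (21): use full 700 — 1600 L to go.
Site-F (28): take the remaining 1600 — done.
Site-Y: unused.
Cost = 1600×5 + 2300×11 + 900×16 + 2200×19 + 700×21 + 1600×28 = 149000.

149000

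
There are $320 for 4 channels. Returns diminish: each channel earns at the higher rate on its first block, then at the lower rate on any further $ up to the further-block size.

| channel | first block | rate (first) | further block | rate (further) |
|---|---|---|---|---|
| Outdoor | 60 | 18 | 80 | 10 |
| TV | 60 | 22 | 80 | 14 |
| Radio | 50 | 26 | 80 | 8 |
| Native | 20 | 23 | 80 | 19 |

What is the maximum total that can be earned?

6380

Order all 8 blocks by rate: Radio/first 26 > Native/first 23 > TV/first 22 > Native/second 19 > Outdoor/first 18 > TV/second 14 > Outdoor/second 10 > Radio/second 8.
Radio/first (26): +50 ; 270 left.
Fill Native first block (20 at 23) ; 250 left.
TV first at 22: fill all 60 ; 190 left.
Native second at 19: fill all 80 ; 110 left.
Fill Outdoor first block (60 at 18) ; 50 left.
TV second at 14: only 50 left, fill 50.
Total = 26×50 + 23×20 + 22×60 + 19×80 + 18×60 + 14×50 = 6380.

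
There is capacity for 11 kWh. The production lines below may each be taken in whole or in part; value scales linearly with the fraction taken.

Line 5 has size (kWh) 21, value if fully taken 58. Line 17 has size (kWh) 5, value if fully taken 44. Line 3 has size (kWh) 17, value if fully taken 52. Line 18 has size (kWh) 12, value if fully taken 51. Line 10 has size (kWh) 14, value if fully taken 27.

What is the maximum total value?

Rank by value-to-size ratio: Line 17 44/5≈8.8, Line 18 51/12≈4.25, Line 3 52/17≈3.06, Line 5 58/21≈2.76, Line 10 27/14≈1.93.
Take all of Line 17 (5 kWh, value 44) ; 6 kWh left.
6 kWh left: a 6/12 share of Line 18 gives 51×6/12 = 25.5.
Total value = 69.5.

69.5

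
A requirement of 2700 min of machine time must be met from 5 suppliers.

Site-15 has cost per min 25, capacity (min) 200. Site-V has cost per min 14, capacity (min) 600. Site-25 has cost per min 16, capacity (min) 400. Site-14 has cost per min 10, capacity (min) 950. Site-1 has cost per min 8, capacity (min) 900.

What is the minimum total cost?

29100

Use suppliers in increasing cost order.
Site-1 at 8: take all 900 min ; 1800 still needed.
Site-14 at 10: take all 950 min ; 850 still needed.
Site-V at 14: take all 600 min ; 250 still needed.
Site-25 at 16: take 250 of its 400 ; requirement met.
Site-15: unused.
Cost = 900×8 + 950×10 + 600×14 + 250×16 = 29100.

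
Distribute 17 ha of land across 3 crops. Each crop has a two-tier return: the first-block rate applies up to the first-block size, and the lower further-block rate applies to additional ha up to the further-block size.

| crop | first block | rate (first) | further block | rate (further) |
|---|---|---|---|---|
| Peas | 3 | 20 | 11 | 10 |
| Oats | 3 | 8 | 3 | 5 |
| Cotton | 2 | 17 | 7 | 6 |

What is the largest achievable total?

Rank every tier by rate: Peas/T1 20 > Cotton/T1 17 > Peas/T2 10 > Oats/T1 8 > Cotton/T2 6 > Oats/T2 5.
Peas/T1 (20): +3 — 14 left.
Cotton T1 at 17: fill all 2 — 12 left.
Peas T2 at 10: fill all 11 — 1 left.
1 remain; put them into Oats T1 at 8.
Total = 20×3 + 17×2 + 10×11 + 8×1 = 212.

212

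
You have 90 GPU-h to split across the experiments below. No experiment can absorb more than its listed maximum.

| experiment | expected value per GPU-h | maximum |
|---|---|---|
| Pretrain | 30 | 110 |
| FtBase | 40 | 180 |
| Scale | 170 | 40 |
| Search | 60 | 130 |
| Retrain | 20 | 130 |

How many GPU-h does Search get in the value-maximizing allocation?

Rank by expected value per GPU-h: Scale 170 > Search 60 > FtBase 40 > Pretrain 30 > Retrain 20.
Scale: +40 to 40 (cap) → 50 left.
Only 50 left; Search takes them to reach 50.

50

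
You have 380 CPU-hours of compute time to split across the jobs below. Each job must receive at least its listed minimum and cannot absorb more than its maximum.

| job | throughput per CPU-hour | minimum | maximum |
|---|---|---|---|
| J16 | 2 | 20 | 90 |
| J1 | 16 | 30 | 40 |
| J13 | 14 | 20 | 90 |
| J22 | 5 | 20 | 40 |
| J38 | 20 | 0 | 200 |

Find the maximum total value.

Meeting every minimum uses 20+30+20+20+0 = 90 CPU-hours, leaving 290.
Order the jobs by throughput per CPU-hour: J38 20 > J1 16 > J13 14 > J22 5 > J16 2.
J38: +200 to 200 (cap) ; 90 left.
Give J1 10 more to hit its cap of 40 ; 80 left.
J13 takes 70 more to reach its cap of 90 ; 10 left.
Only 10 left; J22 takes them to reach 30.
Total = 2×20 + 16×40 + 14×90 + 5×30 + 20×200 = 6090.

6090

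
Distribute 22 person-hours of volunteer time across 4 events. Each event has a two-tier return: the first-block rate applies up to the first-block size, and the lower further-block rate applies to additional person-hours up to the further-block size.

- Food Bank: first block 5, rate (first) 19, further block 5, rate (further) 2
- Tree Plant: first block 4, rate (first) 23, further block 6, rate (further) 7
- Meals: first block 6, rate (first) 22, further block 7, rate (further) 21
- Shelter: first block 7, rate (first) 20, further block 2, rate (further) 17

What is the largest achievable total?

471

Order all 8 blocks by rate: Tree Plant/first 23 > Meals/first 22 > Meals/second 21 > Shelter/first 20 > Food Bank/first 19 > Shelter/second 17 > Tree Plant/second 7 > Food Bank/second 2.
Tree Plant first at 23: fill all 4 ; 18 left.
Fill Meals first block (6 at 22) ; 12 left.
Fill Meals second block (7 at 21) ; 5 left.
Shelter first at 20: only 5 left, fill 5.
Total = 23×4 + 22×6 + 21×7 + 20×5 = 471.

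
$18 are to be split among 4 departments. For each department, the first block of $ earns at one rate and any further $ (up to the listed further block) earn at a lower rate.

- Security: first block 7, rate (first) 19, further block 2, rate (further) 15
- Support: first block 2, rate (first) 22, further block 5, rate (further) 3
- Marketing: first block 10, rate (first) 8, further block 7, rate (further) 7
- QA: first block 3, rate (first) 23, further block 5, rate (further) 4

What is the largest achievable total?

308

Rank every tier by rate: QA/tier1 23 > Support/tier1 22 > Security/tier1 19 > Security/tier2 15 > Marketing/tier1 8 > Marketing/tier2 7 > QA/tier2 4 > Support/tier2 3.
Fill QA tier1 block (3 at 23) → 15 left.
Fill Support tier1 block (2 at 22) → 13 left.
Fill Security tier1 block (7 at 19) → 6 left.
Security/tier2 (15): +2 → 4 left.
Marketing/tier1: +4 of 10 at 8; pool empty.
Total = 23×3 + 22×2 + 19×7 + 15×2 + 8×4 = 308.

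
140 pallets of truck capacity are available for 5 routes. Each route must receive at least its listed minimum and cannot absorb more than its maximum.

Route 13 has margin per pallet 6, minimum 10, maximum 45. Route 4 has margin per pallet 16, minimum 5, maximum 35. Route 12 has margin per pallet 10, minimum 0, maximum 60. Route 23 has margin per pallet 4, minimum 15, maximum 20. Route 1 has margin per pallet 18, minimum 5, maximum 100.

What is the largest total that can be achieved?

2160

Meeting every minimum uses 10+5+0+15+5 = 35 pallets, leaving 105.
Rank by margin per pallet: Route 1 18 > Route 4 16 > Route 12 10 > Route 13 6 > Route 23 4.
Give Route 1 95 more to hit its cap of 100 — 10 left.
Route 4: +10 (room for 30) → 15. Pool exhausted.
Total = 6×10 + 16×15 + 4×15 + 18×100 = 2160.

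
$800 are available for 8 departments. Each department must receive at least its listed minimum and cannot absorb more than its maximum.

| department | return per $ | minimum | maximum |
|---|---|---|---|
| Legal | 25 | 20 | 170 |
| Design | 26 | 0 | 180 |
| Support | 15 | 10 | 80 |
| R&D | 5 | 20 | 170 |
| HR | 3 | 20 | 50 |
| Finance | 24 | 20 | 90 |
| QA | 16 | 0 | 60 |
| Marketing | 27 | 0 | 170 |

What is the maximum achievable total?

18050

Meeting every minimum uses 20+0+10+20+20+20+0+0 = 90 $, leaving 710.
Order the departments by return per $: Marketing 27 > Design 26 > Legal 25 > Finance 24 > QA 16 > Support 15 > R&D 5 > HR 3.
Marketing: +170 to 170 (cap) ; 540 left.
Design takes 180 more to reach its cap of 180 ; 360 left.
Legal: +150 to 170 (cap) ; 210 left.
Give Finance 70 more to hit its cap of 90 ; 140 left.
QA: +60 to 60 (cap) ; 80 left.
Give Support 70 more to hit its cap of 80 ; 10 left.
R&D: +10 (room for 150) → 30. Pool exhausted.
Total = 25×170 + 26×180 + 15×80 + 5×30 + 3×20 + 24×90 + 16×60 + 27×170 = 18050.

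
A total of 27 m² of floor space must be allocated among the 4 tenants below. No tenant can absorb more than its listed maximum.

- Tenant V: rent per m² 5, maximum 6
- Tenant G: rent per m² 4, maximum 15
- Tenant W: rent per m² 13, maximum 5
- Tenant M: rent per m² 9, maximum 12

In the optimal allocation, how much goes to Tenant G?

Highest rent per m² first: Tenant W 13 > Tenant M 9 > Tenant V 5 > Tenant G 4.
Give Tenant W 5 to hit its cap of 5 ; 22 left.
Tenant M: +12 to 12 (cap) ; 10 left.
Give Tenant V 6 to hit its cap of 6 ; 4 left.
Only 4 left; Tenant G takes them to reach 4.

4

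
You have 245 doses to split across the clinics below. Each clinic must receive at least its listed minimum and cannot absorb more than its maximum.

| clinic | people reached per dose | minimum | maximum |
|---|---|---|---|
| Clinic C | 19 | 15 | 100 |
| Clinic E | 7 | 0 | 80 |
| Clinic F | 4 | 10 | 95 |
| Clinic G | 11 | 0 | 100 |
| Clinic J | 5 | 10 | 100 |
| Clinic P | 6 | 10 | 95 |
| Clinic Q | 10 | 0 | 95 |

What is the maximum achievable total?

3300

Meeting every minimum uses 15+0+10+0+10+10+0 = 45 doses, leaving 200.
Rank by people reached per dose: Clinic C 19 > Clinic G 11 > Clinic Q 10 > Clinic E 7 > Clinic P 6 > Clinic J 5 > Clinic F 4.
Give Clinic C 85 more to hit its cap of 100 → 115 left.
Clinic G takes 100 more to reach its cap of 100 → 15 left.
Clinic Q has room for 95 more but only 15 remain, so it gets 15.
Total = 19×100 + 4×10 + 11×100 + 5×10 + 6×10 + 10×15 = 3300.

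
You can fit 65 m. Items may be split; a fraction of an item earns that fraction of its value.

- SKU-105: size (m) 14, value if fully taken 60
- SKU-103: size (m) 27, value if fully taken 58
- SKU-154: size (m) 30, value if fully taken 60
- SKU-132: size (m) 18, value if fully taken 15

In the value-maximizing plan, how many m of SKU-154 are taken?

24

Sort by value density: SKU-105 60/14≈4.29, SKU-103 58/27≈2.15, SKU-154 60/30≈2, SKU-132 15/18≈0.833.
All 14 m of SKU-105 fit (value 60) → 51 remain.
Take all of SKU-103 (27 m, value 58) → 24 m left.
Fill the last 24 m with part of SKU-154: 24/30 of it earns 48.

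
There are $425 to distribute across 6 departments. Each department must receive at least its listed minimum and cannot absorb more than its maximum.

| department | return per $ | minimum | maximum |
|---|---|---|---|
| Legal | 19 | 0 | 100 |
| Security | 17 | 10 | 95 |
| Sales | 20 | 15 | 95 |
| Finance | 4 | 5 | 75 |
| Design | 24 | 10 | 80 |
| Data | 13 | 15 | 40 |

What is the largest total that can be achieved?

7915

Meeting every minimum uses 0+10+15+5+10+15 = 55 $, leaving 370.
Highest return per $ first: Design 24 > Sales 20 > Legal 19 > Security 17 > Data 13 > Finance 4.
Give Design 70 more to hit its cap of 80 → 300 left.
Sales takes 80 more to reach its cap of 95 → 220 left.
Give Legal 100 more to hit its cap of 100 → 120 left.
Give Security 85 more to hit its cap of 95 → 35 left.
Give Data 25 more to hit its cap of 40 → 10 left.
Finance: +10 (room for 70) → 15. Pool exhausted.
Total = 19×100 + 17×95 + 20×95 + 4×15 + 24×80 + 13×40 = 7915.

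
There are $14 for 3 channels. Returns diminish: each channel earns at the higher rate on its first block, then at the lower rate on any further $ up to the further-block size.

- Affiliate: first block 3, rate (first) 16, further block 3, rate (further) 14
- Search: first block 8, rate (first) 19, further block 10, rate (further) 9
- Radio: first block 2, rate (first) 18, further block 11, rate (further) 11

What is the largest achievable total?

250

Treat each block as its own option and order by rate: Search/tier1 19 > Radio/tier1 18 > Affiliate/tier1 16 > Affiliate/tier2 14 > Radio/tier2 11 > Search/tier2 9.
Search/tier1 (19): +8 ; 6 left.
Radio tier1 at 18: fill all 2 ; 4 left.
Affiliate tier1 at 16: fill all 3 ; 1 left.
Affiliate/tier2: +1 of 3 at 14; pool empty.
Total = 19×8 + 18×2 + 16×3 + 14×1 = 250.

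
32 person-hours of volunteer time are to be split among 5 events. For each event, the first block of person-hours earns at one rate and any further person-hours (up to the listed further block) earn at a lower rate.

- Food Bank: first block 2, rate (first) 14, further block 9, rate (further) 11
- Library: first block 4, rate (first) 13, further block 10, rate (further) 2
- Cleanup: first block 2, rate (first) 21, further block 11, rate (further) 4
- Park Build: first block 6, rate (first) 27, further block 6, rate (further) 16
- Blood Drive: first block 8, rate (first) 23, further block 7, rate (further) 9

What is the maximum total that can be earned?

608

Order all 10 blocks by rate: Park Build/T1 27 > Blood Drive/T1 23 > Cleanup/T1 21 > Park Build/T2 16 > Food Bank/T1 14 > Library/T1 13 > Food Bank/T2 11 > Blood Drive/T2 9 > Cleanup/T2 4 > Library/T2 2.
Fill Park Build T1 block (6 at 27) — 26 left.
Fill Blood Drive T1 block (8 at 23) — 18 left.
Cleanup T1 at 21: fill all 2 — 16 left.
Park Build/T2 (16): +6 — 10 left.
Fill Food Bank T1 block (2 at 14) — 8 left.
Library/T1 (13): +4 — 4 left.
4 remain; put them into Food Bank T2 at 11.
Total = 27×6 + 23×8 + 21×2 + 16×6 + 14×2 + 13×4 + 11×4 = 608.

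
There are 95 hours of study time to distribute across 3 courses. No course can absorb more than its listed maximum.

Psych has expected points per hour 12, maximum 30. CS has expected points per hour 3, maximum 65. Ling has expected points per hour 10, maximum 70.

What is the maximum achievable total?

1010

Highest expected points per hour first: Psych 12 > Ling 10 > CS 3.
Give Psych 30 to hit its cap of 30 — 65 left.
Ling: +65 (room for 70) → 65. Pool exhausted.
Total = 12×30 + 10×65 = 1010.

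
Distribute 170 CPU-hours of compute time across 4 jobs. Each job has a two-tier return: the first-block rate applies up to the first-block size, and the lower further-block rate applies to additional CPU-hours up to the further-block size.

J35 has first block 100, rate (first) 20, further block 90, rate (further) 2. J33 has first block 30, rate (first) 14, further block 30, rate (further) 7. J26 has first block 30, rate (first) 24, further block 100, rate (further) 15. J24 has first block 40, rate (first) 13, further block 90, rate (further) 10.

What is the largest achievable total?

3320

Rank every tier by rate: J26/tier1 24 > J35/tier1 20 > J26/tier2 15 > J33/tier1 14 > J24/tier1 13 > J24/tier2 10 > J33/tier2 7 > J35/tier2 2.
J26 tier1 at 24: fill all 30 ; 140 left.
Fill J35 tier1 block (100 at 20) ; 40 left.
40 remain; put them into J26 tier2 at 15.
Total = 24×30 + 20×100 + 15×40 = 3320.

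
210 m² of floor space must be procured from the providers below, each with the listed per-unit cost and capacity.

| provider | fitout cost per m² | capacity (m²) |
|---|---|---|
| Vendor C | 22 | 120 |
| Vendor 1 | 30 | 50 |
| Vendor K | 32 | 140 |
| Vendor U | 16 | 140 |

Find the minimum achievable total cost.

Fill from the cheapest provider first.
Vendor U (16): use full 140 ; 70 m² to go.
Vendor C (22): take the remaining 70 ; done.
Vendor 1, Vendor K: unused.
Cost = 140×16 + 70×22 = 3780.

3780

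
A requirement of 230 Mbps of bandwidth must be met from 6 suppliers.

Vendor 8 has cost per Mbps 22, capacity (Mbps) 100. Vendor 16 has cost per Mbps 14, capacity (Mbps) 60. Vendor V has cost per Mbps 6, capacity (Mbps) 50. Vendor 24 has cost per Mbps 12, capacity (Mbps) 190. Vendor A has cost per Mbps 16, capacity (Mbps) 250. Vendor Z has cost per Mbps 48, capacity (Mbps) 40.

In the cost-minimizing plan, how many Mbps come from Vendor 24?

Fill from the cheapest supplier first.
Vendor V at 6: take all 50 Mbps ; 180 still needed.
Vendor 24 at 12: take 180 of its 190 ; requirement met.
Vendor 16, Vendor A, Vendor 8, Vendor Z: unused.

180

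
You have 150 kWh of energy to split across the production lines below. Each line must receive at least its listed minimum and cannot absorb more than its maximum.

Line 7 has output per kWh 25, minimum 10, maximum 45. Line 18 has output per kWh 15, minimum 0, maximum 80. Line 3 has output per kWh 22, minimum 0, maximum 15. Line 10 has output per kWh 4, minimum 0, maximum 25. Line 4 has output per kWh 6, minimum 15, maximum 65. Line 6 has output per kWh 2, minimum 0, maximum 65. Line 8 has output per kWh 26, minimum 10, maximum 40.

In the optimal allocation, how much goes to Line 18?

Meeting every minimum uses 10+0+0+0+15+0+10 = 35 kWh, leaving 115.
Order the production lines by output per kWh: Line 8 26 > Line 7 25 > Line 3 22 > Line 18 15 > Line 4 6 > Line 10 4 > Line 6 2.
Line 8: +30 to 40 (cap) ; 85 left.
Line 7 takes 35 more to reach its cap of 45 ; 50 left.
Give Line 3 15 more to hit its cap of 15 ; 35 left.
Line 18 has room for 80 more but only 35 remain, so it gets 35.

35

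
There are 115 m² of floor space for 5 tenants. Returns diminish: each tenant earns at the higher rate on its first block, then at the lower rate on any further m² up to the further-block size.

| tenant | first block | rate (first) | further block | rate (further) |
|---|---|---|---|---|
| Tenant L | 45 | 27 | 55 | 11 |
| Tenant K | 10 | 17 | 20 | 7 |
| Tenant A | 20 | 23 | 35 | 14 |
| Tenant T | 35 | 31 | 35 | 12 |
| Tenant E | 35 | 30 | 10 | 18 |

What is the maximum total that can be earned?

Treat each block as its own option and order by rate: Tenant T/tier1 31 > Tenant E/tier1 30 > Tenant L/tier1 27 > Tenant A/tier1 23 > Tenant E/tier2 18 > Tenant K/tier1 17 > Tenant A/tier2 14 > Tenant T/tier2 12 > Tenant L/tier2 11 > Tenant K/tier2 7.
Tenant T tier1 at 31: fill all 35 → 80 left.
Tenant E tier1 at 30: fill all 35 → 45 left.
Fill Tenant L tier1 block (45 at 27) → 0 left.
Total = 31×35 + 30×35 + 27×45 = 3350.

3350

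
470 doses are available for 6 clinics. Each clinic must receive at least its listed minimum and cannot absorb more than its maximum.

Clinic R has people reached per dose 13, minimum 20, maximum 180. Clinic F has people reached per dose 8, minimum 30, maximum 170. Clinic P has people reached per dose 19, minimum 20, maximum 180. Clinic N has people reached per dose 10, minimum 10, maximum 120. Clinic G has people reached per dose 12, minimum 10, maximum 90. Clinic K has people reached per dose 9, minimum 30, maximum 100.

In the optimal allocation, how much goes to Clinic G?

Meeting every minimum uses 20+30+20+10+10+30 = 120 doses, leaving 350.
Order the clinics by people reached per dose: Clinic P 19 > Clinic R 13 > Clinic G 12 > Clinic N 10 > Clinic K 9 > Clinic F 8.
Clinic P takes 160 more to reach its cap of 180 ; 190 left.
Clinic R takes 160 more to reach its cap of 180 ; 30 left.
Clinic G has room for 80 more but only 30 remain, so it gets 40.

40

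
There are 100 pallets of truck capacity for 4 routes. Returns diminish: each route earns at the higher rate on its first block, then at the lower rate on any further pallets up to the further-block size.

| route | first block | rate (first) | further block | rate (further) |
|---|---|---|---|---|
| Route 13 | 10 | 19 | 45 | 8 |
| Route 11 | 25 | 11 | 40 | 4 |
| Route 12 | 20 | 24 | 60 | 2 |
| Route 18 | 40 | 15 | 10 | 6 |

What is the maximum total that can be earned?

1585

Treat each block as its own option and order by rate: Route 12/tier1 24 > Route 13/tier1 19 > Route 18/tier1 15 > Route 11/tier1 11 > Route 13/tier2 8 > Route 18/tier2 6 > Route 11/tier2 4 > Route 12/tier2 2.
Fill Route 12 tier1 block (20 at 24) → 80 left.
Fill Route 13 tier1 block (10 at 19) → 70 left.
Route 18/tier1 (15): +40 → 30 left.
Fill Route 11 tier1 block (25 at 11) → 5 left.
5 remain; put them into Route 13 tier2 at 8.
Total = 24×20 + 19×10 + 15×40 + 11×25 + 8×5 = 1585.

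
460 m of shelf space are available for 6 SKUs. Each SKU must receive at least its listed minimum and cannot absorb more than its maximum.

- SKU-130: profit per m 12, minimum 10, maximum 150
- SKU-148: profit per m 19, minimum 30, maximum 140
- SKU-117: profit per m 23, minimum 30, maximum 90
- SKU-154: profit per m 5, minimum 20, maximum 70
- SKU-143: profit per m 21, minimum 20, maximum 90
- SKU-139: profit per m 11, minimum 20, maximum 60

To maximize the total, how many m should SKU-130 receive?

100

Meeting every minimum uses 10+30+30+20+20+20 = 130 m, leaving 330.
Order the SKUs by profit per m: SKU-117 23 > SKU-143 21 > SKU-148 19 > SKU-130 12 > SKU-139 11 > SKU-154 5.
SKU-117 takes 60 more to reach its cap of 90 ; 270 left.
SKU-143 takes 70 more to reach its cap of 90 ; 200 left.
SKU-148 takes 110 more to reach its cap of 140 ; 90 left.
SKU-130 has room for 140 more but only 90 remain, so it gets 100.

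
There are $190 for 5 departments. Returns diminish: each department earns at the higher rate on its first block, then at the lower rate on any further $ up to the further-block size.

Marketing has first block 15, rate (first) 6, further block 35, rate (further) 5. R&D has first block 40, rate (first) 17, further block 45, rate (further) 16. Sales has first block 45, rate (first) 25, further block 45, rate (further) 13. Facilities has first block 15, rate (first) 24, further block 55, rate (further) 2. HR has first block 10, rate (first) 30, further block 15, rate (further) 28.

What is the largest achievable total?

Rank every tier by rate: HR/first 30 > HR/second 28 > Sales/first 25 > Facilities/first 24 > R&D/first 17 > R&D/second 16 > Sales/second 13 > Marketing/first 6 > Marketing/second 5 > Facilities/second 2.
HR first at 30: fill all 10 ; 180 left.
Fill HR second block (15 at 28) ; 165 left.
Sales first at 25: fill all 45 ; 120 left.
Fill Facilities first block (15 at 24) ; 105 left.
R&D first at 17: fill all 40 ; 65 left.
Fill R&D second block (45 at 16) ; 20 left.
Sales/second: +20 of 45 at 13; pool empty.
Total = 30×10 + 28×15 + 25×45 + 24×15 + 17×40 + 16×45 + 13×20 = 3865.

3865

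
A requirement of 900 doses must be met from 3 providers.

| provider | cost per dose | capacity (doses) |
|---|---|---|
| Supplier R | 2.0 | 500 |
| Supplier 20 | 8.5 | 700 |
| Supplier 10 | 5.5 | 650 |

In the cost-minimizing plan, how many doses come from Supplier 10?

400

Cheapest first:
Supplier R at 2.0: take all 500 doses ; 400 still needed.
Take 400 from Supplier 10 at 5.5 to finish.
Supplier 20: unused.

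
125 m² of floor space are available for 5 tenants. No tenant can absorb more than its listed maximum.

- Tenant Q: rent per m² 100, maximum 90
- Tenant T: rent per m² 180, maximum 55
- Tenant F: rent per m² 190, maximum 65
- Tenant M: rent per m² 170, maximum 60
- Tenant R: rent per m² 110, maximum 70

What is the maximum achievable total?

Order the tenants by rent per m²: Tenant F 190 > Tenant T 180 > Tenant M 170 > Tenant R 110 > Tenant Q 100.
Give Tenant F 65 to hit its cap of 65 — 60 left.
Give Tenant T 55 to hit its cap of 55 — 5 left.
Tenant M: +5 (room for 60) → 5. Pool exhausted.
Total = 180×55 + 190×65 + 170×5 = 23100.

23100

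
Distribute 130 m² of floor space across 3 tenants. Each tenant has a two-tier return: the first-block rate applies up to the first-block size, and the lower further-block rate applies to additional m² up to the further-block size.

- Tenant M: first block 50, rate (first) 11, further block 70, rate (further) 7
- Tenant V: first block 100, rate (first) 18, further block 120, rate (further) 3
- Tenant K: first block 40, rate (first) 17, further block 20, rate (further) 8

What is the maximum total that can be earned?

Treat each block as its own option and order by rate: Tenant V/first 18 > Tenant K/first 17 > Tenant M/first 11 > Tenant K/second 8 > Tenant M/second 7 > Tenant V/second 3.
Fill Tenant V first block (100 at 18) → 30 left.
Tenant K first at 17: only 30 left, fill 30.
Total = 18×100 + 17×30 = 2310.

2310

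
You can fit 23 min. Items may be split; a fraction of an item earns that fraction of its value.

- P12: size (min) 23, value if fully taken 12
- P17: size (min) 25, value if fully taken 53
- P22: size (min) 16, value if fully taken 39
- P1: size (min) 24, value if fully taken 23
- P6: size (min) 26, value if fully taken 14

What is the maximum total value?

53.84

Best value per unit of size first: P22 39/16≈2.44, P17 53/25≈2.12, P1 23/24≈0.958, P6 14/26≈0.538, P12 12/23≈0.522.
All 16 min of P22 fit (value 39) ; 7 remain.
Only 7 min remain; take 7/25 of P17 for value 53×7/25 = 14.84.
Total value = 53.84.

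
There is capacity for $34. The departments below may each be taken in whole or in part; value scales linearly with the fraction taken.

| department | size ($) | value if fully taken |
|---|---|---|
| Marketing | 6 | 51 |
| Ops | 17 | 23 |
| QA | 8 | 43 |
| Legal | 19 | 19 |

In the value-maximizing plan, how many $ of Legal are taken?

Sort by value density: Marketing 51/6≈8.5, QA 43/8≈5.38, Ops 23/17≈1.35, Legal 19/19≈1.
Take all of Marketing (6 $, value 51) → 28 $ left.
QA: take in full, 8 $ for value 43 → 20 left.
All 17 $ of Ops fit (value 23) → 3 remain.
Only 3 $ remain; take 3/19 of Legal for value 19×3/19 = 3.

3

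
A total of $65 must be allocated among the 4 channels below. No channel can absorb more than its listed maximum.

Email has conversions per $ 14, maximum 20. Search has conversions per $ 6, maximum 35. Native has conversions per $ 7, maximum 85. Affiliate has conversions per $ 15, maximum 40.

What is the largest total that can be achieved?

915

Highest conversions per $ first: Affiliate 15 > Email 14 > Native 7 > Search 6.
Affiliate: +40 to 40 (cap) → 25 left.
Give Email 20 to hit its cap of 20 → 5 left.
Only 5 left; Native takes them to reach 5.
Total = 14×20 + 7×5 + 15×40 = 915.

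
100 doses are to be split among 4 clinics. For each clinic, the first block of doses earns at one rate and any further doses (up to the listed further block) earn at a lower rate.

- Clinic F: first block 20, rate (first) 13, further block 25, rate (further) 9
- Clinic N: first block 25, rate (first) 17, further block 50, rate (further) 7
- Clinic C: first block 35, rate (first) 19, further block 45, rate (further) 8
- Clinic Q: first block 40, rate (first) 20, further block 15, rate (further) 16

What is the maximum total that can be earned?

Order all 8 blocks by rate: Clinic Q/tier1 20 > Clinic C/tier1 19 > Clinic N/tier1 17 > Clinic Q/tier2 16 > Clinic F/tier1 13 > Clinic F/tier2 9 > Clinic C/tier2 8 > Clinic N/tier2 7.
Fill Clinic Q tier1 block (40 at 20) → 60 left.
Fill Clinic C tier1 block (35 at 19) → 25 left.
Clinic N/tier1 (17): +25 → 0 left.
Total = 20×40 + 19×35 + 17×25 = 1890.

1890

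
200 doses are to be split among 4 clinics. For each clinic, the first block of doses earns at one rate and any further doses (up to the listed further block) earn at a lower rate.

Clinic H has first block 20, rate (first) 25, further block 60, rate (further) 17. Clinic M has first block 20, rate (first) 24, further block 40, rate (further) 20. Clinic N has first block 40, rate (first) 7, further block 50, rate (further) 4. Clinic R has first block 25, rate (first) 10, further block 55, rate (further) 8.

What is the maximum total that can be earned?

3330

Rank every tier by rate: Clinic H/T1 25 > Clinic M/T1 24 > Clinic M/T2 20 > Clinic H/T2 17 > Clinic R/T1 10 > Clinic R/T2 8 > Clinic N/T1 7 > Clinic N/T2 4.
Clinic H/T1 (25): +20 — 180 left.
Clinic M/T1 (24): +20 — 160 left.
Clinic M/T2 (20): +40 — 120 left.
Clinic H/T2 (17): +60 — 60 left.
Clinic R T1 at 10: fill all 25 — 35 left.
35 remain; put them into Clinic R T2 at 8.
Total = 25×20 + 24×20 + 20×40 + 17×60 + 10×25 + 8×35 = 3330.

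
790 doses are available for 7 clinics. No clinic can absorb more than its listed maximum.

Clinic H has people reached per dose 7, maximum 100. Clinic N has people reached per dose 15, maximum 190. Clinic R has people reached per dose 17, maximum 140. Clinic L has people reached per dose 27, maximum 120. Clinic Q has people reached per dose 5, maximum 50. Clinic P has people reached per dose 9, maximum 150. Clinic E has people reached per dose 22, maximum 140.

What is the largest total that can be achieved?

Order the clinics by people reached per dose: Clinic L 27 > Clinic E 22 > Clinic R 17 > Clinic N 15 > Clinic P 9 > Clinic H 7 > Clinic Q 5.
Clinic L: +120 to 120 (cap) ; 670 left.
Give Clinic E 140 to hit its cap of 140 ; 530 left.
Give Clinic R 140 to hit its cap of 140 ; 390 left.
Give Clinic N 190 to hit its cap of 190 ; 200 left.
Clinic P takes 150 to reach its cap of 150 ; 50 left.
Clinic H has room for 100 but only 50 remain, so it gets 50.
Total = 7×50 + 15×190 + 17×140 + 27×120 + 9×150 + 22×140 = 13250.

13250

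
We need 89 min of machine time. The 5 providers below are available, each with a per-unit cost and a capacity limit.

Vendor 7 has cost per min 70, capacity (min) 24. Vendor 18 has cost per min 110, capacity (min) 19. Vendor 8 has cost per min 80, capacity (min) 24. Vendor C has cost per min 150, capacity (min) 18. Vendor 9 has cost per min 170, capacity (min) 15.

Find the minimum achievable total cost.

Use providers in increasing cost order.
Vendor 7 (70): use full 24 ; 65 min to go.
Vendor 8 (80): use full 24 ; 41 min to go.
Vendor 18 at 110: take all 19 min ; 22 still needed.
Vendor C at 150: take all 18 min ; 4 still needed.
Vendor 9 (170): take the remaining 4 ; done.
Cost = 24×70 + 24×80 + 19×110 + 18×150 + 4×170 = 9070.

9070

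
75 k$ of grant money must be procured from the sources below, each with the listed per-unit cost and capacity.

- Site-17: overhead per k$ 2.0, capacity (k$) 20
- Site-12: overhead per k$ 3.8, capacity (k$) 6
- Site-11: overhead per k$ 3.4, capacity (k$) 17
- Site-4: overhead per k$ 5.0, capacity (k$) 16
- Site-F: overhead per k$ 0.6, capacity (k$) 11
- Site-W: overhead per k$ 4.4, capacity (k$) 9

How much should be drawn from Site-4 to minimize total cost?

12

Use sources in increasing cost order.
Site-F (0.6): use full 11 → 64 k$ to go.
Site-17 (2.0): use full 20 → 44 k$ to go.
Take 17 from Site-11 at 3.4 → need 27 more.
Site-12 at 3.8: take all 6 k$ → 21 still needed.
Take 9 from Site-W at 4.4 → need 12 more.
Site-4 at 5.0: take 12 of its 16 → requirement met.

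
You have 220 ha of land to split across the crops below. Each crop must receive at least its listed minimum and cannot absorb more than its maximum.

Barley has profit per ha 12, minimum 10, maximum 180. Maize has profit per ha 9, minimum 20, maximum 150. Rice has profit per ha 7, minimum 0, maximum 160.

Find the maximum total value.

2520

Meeting every minimum uses 10+20+0 = 30 ha, leaving 190.
Rank by profit per ha: Barley 12 > Maize 9 > Rice 7.
Give Barley 170 more to hit its cap of 180 → 20 left.
Maize: +20 (room for 130) → 40. Pool exhausted.
Total = 12×180 + 9×40 = 2520.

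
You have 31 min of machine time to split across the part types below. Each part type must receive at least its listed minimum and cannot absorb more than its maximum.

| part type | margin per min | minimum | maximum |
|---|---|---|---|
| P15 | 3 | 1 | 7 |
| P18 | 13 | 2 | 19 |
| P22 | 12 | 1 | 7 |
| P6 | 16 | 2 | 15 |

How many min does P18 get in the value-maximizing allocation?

14

Meeting every minimum uses 1+2+1+2 = 6 min, leaving 25.
Highest margin per min first: P6 16 > P18 13 > P22 12 > P15 3.
P6 takes 13 more to reach its cap of 15 — 12 left.
P18 has room for 17 more but only 12 remain, so it gets 14.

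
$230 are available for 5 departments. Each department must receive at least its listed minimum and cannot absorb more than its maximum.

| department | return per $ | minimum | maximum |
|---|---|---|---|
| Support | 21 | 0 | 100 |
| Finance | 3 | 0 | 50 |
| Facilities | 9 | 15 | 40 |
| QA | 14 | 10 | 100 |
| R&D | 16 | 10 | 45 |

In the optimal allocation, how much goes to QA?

70

Meeting every minimum uses 0+0+15+10+10 = 35 $, leaving 195.
Highest return per $ first: Support 21 > R&D 16 > QA 14 > Facilities 9 > Finance 3.
Give Support 100 more to hit its cap of 100 — 95 left.
R&D takes 35 more to reach its cap of 45 — 60 left.
QA: +60 (room for 90) → 70. Pool exhausted.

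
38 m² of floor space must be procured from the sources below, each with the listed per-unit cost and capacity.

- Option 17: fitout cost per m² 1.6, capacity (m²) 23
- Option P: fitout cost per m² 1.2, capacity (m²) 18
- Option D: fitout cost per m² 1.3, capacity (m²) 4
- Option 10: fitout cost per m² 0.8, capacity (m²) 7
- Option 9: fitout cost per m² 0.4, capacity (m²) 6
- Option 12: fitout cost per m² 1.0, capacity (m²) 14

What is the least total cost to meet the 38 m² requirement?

Fill from the cheapest source first.
Take 6 from Option 9 at 0.4 ; need 32 more.
Take 7 from Option 10 at 0.8 ; need 25 more.
Take 14 from Option 12 at 1.0 ; need 11 more.
Option P (1.2): take the remaining 11 ; done.
Option D, Option 17: unused.
Cost = 6×0.4 + 7×0.8 + 14×1.0 + 11×1.2 = 35.2.

35.2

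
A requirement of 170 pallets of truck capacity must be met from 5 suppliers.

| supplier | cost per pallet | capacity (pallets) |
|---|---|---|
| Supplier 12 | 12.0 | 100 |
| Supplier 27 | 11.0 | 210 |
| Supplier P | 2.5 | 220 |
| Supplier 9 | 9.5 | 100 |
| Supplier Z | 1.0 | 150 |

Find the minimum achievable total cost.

Fill from the cheapest supplier first.
Take 150 from Supplier Z at 1.0 ; need 20 more.
Supplier P (2.5): take the remaining 20 ; done.
Supplier 9, Supplier 27, Supplier 12: unused.
Cost = 150×1.0 + 20×2.5 = 200.

200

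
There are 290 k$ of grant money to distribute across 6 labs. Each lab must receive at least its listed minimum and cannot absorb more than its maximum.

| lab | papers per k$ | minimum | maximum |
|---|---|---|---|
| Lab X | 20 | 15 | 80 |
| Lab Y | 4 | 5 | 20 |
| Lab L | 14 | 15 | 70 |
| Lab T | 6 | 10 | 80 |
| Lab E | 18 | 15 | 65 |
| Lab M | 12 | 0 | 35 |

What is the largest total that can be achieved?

4400

Meeting every minimum uses 15+5+15+10+15+0 = 60 k$, leaving 230.
Rank by papers per k$: Lab X 20 > Lab E 18 > Lab L 14 > Lab M 12 > Lab T 6 > Lab Y 4.
Lab X: +65 to 80 (cap) ; 165 left.
Lab E: +50 to 65 (cap) ; 115 left.
Lab L takes 55 more to reach its cap of 70 ; 60 left.
Lab M: +35 to 35 (cap) ; 25 left.
Lab T has room for 70 more but only 25 remain, so it gets 35.
Total = 20×80 + 4×5 + 14×70 + 6×35 + 18×65 + 12×35 = 4400.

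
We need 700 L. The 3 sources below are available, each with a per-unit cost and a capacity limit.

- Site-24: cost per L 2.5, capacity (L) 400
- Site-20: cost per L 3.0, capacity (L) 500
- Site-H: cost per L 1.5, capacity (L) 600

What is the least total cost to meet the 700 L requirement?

Fill from the cheapest source first.
Take 600 from Site-H at 1.5 → need 100 more.
Site-24 at 2.5: take 100 of its 400 → requirement met.
Site-20: unused.
Cost = 600×1.5 + 100×2.5 = 1150.

1150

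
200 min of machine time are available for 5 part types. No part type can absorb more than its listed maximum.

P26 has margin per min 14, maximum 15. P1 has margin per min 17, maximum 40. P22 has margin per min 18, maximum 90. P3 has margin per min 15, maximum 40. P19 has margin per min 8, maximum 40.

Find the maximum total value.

Order the part types by margin per min: P22 18 > P1 17 > P3 15 > P26 14 > P19 8.
P22 takes 90 to reach its cap of 90 — 110 left.
P1: +40 to 40 (cap) — 70 left.
P3: +40 to 40 (cap) — 30 left.
Give P26 15 to hit its cap of 15 — 15 left.
P19 has room for 40 but only 15 remain, so it gets 15.
Total = 14×15 + 17×40 + 18×90 + 15×40 + 8×15 = 3230.

3230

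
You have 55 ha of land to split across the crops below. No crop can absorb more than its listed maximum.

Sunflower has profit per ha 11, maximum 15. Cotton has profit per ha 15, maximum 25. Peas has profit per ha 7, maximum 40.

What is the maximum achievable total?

645

Highest profit per ha first: Cotton 15 > Sunflower 11 > Peas 7.
Cotton takes 25 to reach its cap of 25 ; 30 left.
Give Sunflower 15 to hit its cap of 15 ; 15 left.
Peas: +15 (room for 40) → 15. Pool exhausted.
Total = 11×15 + 15×25 + 7×15 = 645.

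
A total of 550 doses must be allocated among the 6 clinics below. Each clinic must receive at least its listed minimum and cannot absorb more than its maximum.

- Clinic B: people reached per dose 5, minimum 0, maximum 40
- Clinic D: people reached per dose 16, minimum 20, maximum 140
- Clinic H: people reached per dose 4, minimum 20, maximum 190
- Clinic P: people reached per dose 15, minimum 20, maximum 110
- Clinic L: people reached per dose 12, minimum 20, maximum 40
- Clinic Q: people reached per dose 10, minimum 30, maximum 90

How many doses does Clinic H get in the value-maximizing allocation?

Meeting every minimum uses 0+20+20+20+20+30 = 110 doses, leaving 440.
Order the clinics by people reached per dose: Clinic D 16 > Clinic P 15 > Clinic L 12 > Clinic Q 10 > Clinic B 5 > Clinic H 4.
Give Clinic D 120 more to hit its cap of 140 — 320 left.
Clinic P: +90 to 110 (cap) — 230 left.
Give Clinic L 20 more to hit its cap of 40 — 210 left.
Give Clinic Q 60 more to hit its cap of 90 — 150 left.
Clinic B: +40 to 40 (cap) — 110 left.
Only 110 left; Clinic H takes them to reach 130.

130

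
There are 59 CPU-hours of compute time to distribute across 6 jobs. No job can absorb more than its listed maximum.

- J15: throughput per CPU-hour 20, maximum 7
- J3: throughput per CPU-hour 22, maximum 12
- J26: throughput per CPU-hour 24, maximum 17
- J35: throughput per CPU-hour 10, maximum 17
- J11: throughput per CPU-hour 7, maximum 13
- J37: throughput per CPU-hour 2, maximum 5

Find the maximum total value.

Order the jobs by throughput per CPU-hour: J26 24 > J3 22 > J15 20 > J35 10 > J11 7 > J37 2.
Give J26 17 to hit its cap of 17 — 42 left.
Give J3 12 to hit its cap of 12 — 30 left.
Give J15 7 to hit its cap of 7 — 23 left.
J35: +17 to 17 (cap) — 6 left.
Only 6 left; J11 takes them to reach 6.
Total = 20×7 + 22×12 + 24×17 + 10×17 + 7×6 = 1024.

1024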